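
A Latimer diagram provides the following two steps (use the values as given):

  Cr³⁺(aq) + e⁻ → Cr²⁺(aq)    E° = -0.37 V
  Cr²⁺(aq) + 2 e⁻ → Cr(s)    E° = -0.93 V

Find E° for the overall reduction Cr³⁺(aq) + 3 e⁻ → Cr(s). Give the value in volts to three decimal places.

-0.743 V

Standard free energies of sequential steps add: ΔG°₃ = ΔG°₁ + ΔG°₂, so n₃E°₃ = n₁E°₁ + n₂E°₂.
E°₃ = (1×-0.37 + 2×-0.93) / 3 = (-2.230) / 3 = -0.743 V.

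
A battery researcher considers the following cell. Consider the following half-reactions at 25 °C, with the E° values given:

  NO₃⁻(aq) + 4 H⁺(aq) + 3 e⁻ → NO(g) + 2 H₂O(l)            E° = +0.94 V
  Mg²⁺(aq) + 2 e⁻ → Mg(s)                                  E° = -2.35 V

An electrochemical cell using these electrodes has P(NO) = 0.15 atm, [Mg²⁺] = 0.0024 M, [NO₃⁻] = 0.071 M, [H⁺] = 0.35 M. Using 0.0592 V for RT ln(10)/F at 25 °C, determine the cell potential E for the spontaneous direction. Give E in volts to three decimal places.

+3.325 V

NO₃⁻/NO is the cathode (higher E°), Mg²⁺/Mg the anode: E°cell = +0.94 − (-2.35) = +3.29 V, n = 6.
Overall: 2 NO₃⁻(aq) + 8 H⁺(aq) + 3 Mg(s) → 2 NO(g) + 4 H₂O(l) + 3 Mg²⁺(aq)
Q = P(NO)^2·[Mg²⁺]^3 / ([NO₃⁻]^2·[H⁺]^8); log Q = -3.562.
E = E° − (0.0592/n) log Q = +3.29 − (0.0592/6)(-3.562) = +3.325 V.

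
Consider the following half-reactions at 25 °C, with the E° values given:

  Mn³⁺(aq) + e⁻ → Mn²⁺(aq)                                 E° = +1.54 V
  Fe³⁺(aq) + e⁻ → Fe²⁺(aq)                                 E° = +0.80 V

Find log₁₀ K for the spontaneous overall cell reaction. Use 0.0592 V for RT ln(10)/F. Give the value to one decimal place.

Cathode: Mn³⁺/Mn²⁺; anode: Fe³⁺/Fe²⁺. E°cell = +0.74 V, n = 1.
log K = nE°cell / 0.0592 = (1)(+0.74) / 0.0592 = 12.5.

12.5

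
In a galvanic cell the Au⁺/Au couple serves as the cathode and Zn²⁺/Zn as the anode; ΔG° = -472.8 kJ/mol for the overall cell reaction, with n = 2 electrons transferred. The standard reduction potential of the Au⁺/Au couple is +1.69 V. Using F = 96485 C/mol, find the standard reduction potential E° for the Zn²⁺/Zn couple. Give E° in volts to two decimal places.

E°cell = −ΔG°/(nF) = −(-472.8×10³)/((2)(96485)) = +2.450 V.
Since Au⁺/Au is the cathode and Zn²⁺/Zn the anode, E°cell = E°(Au⁺/Au) − E°(Zn²⁺/Zn).
So E°(Zn²⁺/Zn) = E°(Au⁺/Au) − E°cell = (+1.69) − (+2.450) = -0.76 V.

-0.76 V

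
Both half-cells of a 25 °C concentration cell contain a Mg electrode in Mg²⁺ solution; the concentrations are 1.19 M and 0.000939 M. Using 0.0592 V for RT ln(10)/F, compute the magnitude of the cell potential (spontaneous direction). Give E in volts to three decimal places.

For a concentration cell E°cell = 0. The 1.19 M side is the cathode (reduction is favoured where [Mg²⁺] is higher).
With n = 2, E = −(0.0592/2) log([Mg²⁺]ₐₙ/[Mg²⁺]꜀ₐₜ) = −(0.0592/2) log(0.000939/1.19) = −(0.0592/2)(-3.103) = +0.092 V.

+0.092 V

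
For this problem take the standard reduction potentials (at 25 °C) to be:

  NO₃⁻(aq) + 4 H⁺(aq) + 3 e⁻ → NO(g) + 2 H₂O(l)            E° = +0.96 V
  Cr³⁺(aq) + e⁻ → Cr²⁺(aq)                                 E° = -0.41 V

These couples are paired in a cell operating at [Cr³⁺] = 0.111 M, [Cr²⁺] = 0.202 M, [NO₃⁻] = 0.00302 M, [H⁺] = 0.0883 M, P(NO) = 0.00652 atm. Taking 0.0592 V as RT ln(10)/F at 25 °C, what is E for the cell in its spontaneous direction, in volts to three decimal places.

+1.296 V

NO₃⁻/NO is the cathode (higher E°), Cr³⁺/Cr²⁺ the anode: E°cell = +0.96 − (-0.41) = +1.37 V, n = 3.
Overall: NO₃⁻(aq) + 4 H⁺(aq) + 3 Cr²⁺(aq) → NO(g) + 2 H₂O(l) + 3 Cr³⁺(aq)
Q = P(NO)·[Cr³⁺]^3 / ([NO₃⁻]·[H⁺]^4·[Cr²⁺]^3); log Q = 3.770.
E = E° − (0.0592/n) log Q = +1.37 − (0.0592/3)(3.770) = +1.296 V.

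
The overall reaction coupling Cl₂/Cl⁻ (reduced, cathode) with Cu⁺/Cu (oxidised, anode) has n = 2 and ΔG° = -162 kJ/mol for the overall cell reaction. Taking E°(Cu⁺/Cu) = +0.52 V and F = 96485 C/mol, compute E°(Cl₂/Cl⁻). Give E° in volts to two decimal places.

+1.36 V

E°cell = −ΔG°/(nF) = −(-162×10³)/((2)(96485)) = +0.840 V.
Since Cl₂/Cl⁻ is the cathode and Cu⁺/Cu the anode, E°cell = E°(Cl₂/Cl⁻) − E°(Cu⁺/Cu).
So E°(Cl₂/Cl⁻) = E°cell + E°(Cu⁺/Cu) = +0.840 + (+0.52) = +1.36 V.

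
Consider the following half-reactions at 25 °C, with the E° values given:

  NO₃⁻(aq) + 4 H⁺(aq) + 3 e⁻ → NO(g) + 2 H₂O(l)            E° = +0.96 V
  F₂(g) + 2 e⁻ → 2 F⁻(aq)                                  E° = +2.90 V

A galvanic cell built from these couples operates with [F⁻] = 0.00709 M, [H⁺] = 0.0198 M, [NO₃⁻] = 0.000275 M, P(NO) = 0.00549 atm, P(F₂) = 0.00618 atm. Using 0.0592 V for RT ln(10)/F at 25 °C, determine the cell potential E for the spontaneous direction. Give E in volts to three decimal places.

F₂/F⁻ is the cathode (higher E°), NO₃⁻/NO the anode: E°cell = +2.90 − (+0.96) = +1.94 V, n = 6.
Overall: 3 F₂(g) + 2 NO(g) + 4 H₂O(l) → 6 F⁻(aq) + 2 NO₃⁻(aq) + 8 H⁺(aq)
Q = [F⁻]^6·[NO₃⁻]^2·[H⁺]^8 / (P(F₂)^3·P(NO)^2); log Q = -22.496.
E = E° − (0.0592/n) log Q = +1.94 − (0.0592/6)(-22.496) = +2.162 V.

+2.162 V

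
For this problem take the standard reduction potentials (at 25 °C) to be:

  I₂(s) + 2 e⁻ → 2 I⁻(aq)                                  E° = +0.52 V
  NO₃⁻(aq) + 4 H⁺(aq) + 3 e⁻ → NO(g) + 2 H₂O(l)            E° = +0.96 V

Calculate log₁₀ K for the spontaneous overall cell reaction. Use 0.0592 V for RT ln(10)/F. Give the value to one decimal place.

44.6

Cathode: NO₃⁻/NO; anode: I₂/I⁻. E°cell = +0.44 V, n = 6.
log K = nE°cell / 0.0592 = (6)(+0.44) / 0.0592 = 44.6.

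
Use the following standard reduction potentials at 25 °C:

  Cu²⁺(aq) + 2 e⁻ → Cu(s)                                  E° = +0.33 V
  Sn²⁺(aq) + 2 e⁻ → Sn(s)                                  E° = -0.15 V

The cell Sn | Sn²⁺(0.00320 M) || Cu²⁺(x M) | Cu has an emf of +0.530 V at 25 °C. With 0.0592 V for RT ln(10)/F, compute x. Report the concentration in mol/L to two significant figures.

Cu²⁺/Cu is the cathode, Sn²⁺/Sn the anode: E°cell = +0.48 V, n = 2.
Overall reaction: Cu²⁺(aq) + Sn(s) → Cu(s) + Sn²⁺(aq); Q = [Sn²⁺]^1/[Cu²⁺]^1.
From E = E° − (0.0592/n) log Q: log Q = (E° − E)·n/0.0592 = (+0.48 − (+0.530))·2/0.0592 = -1.6892.
So 1·log[Cu²⁺] = 1·log(0.0032) − log Q = -2.4949 − (-1.6892) = -0.8057; [Cu²⁺] = 10^(-0.8057) ≈ 0.16 M.

0.16 M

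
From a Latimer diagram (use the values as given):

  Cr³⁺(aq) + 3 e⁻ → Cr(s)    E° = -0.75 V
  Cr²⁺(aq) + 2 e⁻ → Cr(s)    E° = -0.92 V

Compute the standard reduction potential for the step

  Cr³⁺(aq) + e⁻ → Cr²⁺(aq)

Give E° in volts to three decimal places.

Sequential free energies add, so n₃E°₃ = n₁E°₁ + n₂E°₂.
With n₃ = 3, and the known step contributing 2×(-0.92) V, the unknown satisfies 1·E° = 3×(-0.75) − 2×(-0.92) = -0.410.
E° = -0.410 / 1 = -0.410 V.

-0.410 V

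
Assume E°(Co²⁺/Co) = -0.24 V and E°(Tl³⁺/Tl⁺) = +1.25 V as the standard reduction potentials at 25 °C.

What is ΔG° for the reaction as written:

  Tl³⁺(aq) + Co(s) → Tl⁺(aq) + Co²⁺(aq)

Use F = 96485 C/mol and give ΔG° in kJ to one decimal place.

-287.5 kJ

As written, Tl³⁺/Tl⁺ is reduced (cathode) and Co²⁺/Co is oxidised (anode), so E°cell = (+1.25) − (-0.24) = +1.49 V.
Balancing electrons gives n = 2.
ΔG° = −nFE° = −(2)(96485)(+1.49) = -287,525 J = -287.5 kJ.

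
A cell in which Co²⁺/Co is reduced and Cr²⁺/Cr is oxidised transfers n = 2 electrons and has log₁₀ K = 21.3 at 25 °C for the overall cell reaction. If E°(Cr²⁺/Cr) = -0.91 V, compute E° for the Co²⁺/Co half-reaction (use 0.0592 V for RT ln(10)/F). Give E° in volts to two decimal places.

E°cell = (0.0592/n)·log K = (0.0592/2)(21.3) = +0.630 V.
Since Co²⁺/Co is the cathode and Cr²⁺/Cr the anode, E°cell = E°(Co²⁺/Co) − E°(Cr²⁺/Cr).
So E°(Co²⁺/Co) = E°cell + E°(Cr²⁺/Cr) = +0.630 + (-0.91) = -0.28 V.

-0.28 V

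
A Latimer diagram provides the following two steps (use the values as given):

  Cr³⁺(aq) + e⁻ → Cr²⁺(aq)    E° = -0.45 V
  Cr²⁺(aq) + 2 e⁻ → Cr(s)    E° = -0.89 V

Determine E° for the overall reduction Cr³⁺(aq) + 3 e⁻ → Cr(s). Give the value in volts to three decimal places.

-0.743 V

Adding the free-energy changes (−nFE°) of the two steps gives −n₃FE°₃ = −n₁FE°₁ − n₂FE°₂.
E°₃ = (1×-0.45 + 2×-0.89) / 3 = (-2.230) / 3 = -0.743 V.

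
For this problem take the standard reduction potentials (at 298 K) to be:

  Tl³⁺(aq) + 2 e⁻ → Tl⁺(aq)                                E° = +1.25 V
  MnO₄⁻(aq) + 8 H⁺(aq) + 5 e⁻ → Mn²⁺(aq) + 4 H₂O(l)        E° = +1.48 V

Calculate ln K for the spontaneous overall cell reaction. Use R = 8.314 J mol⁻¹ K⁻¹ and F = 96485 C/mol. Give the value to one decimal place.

Cathode: MnO₄⁻/Mn²⁺; anode: Tl³⁺/Tl⁺. E°cell = (+1.48) − (+1.25) = +0.23 V, with n = 10.
ΔG° = −nFE° = −RT ln K, so ln K = nFE°/(RT) = (10)(96485)(+0.23) / ((8.314)(298)) = 89.570.

89.6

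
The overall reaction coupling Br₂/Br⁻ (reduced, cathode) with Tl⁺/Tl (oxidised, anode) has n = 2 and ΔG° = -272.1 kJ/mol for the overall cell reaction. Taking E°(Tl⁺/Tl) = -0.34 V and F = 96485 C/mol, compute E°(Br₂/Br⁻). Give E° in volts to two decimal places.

E°cell = −ΔG°/(nF) = −(-272.1×10³)/((2)(96485)) = +1.410 V.
Since Br₂/Br⁻ is the cathode and Tl⁺/Tl the anode, E°cell = E°(Br₂/Br⁻) − E°(Tl⁺/Tl).
So E°(Br₂/Br⁻) = E°cell + E°(Tl⁺/Tl) = +1.410 + (-0.34) = +1.07 V.

+1.07 V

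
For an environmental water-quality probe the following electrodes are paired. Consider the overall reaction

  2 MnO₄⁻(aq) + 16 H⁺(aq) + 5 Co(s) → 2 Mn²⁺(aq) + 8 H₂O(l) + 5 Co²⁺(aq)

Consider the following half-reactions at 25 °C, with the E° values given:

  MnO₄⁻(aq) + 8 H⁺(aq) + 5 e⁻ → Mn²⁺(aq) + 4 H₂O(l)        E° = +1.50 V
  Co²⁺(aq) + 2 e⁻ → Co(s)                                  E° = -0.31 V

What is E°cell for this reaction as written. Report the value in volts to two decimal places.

+1.81 V

The MnO₄⁻/Mn²⁺ couple has the higher reduction potential, so it is the cathode; Co²⁺/Co is oxidised at the anode.
E°cell = E°(cathode) − E°(anode) = (+1.50) − (-0.31) = +1.81 V.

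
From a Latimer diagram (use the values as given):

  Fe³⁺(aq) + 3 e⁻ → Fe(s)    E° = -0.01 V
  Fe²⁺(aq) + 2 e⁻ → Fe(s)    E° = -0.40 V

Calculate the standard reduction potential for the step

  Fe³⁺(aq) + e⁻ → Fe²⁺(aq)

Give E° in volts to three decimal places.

+0.770 V

Sequential free energies add, so n₃E°₃ = n₁E°₁ + n₂E°₂.
With n₃ = 3, and the known step contributing 2×(-0.40) V, the unknown satisfies 1·E° = 3×(-0.01) − 2×(-0.40) = +0.770.
E° = +0.770 / 1 = +0.770 V.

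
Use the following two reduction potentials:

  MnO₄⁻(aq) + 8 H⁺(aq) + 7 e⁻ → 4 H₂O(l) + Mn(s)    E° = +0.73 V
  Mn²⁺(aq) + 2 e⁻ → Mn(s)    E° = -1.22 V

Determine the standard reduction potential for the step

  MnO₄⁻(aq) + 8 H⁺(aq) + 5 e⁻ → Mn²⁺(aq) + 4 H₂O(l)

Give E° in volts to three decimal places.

Sequential free energies add, so n₃E°₃ = n₁E°₁ + n₂E°₂.
With n₃ = 7, and the known step contributing 2×(-1.22) V, the unknown satisfies 5·E° = 7×(+0.73) − 2×(-1.22) = +7.550.
E° = +7.550 / 5 = +1.510 V.

+1.510 V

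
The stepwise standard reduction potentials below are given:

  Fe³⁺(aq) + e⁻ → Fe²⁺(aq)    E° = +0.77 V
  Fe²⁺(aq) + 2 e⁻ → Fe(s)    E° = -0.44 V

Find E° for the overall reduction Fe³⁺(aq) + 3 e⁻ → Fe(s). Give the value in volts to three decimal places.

-0.037 V

Standard free energies of sequential steps add: ΔG°₃ = ΔG°₁ + ΔG°₂, so n₃E°₃ = n₁E°₁ + n₂E°₂.
E°₃ = (1×+0.77 + 2×-0.44) / 3 = (-0.110) / 3 = -0.037 V.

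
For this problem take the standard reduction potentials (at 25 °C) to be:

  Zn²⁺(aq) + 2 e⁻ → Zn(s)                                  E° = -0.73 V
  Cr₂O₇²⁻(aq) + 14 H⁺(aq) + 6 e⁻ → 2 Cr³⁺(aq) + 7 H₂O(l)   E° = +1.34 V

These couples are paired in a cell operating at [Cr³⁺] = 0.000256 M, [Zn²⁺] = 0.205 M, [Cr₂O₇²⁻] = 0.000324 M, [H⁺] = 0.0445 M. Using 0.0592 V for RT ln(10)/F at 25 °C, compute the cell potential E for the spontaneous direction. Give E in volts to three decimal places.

Cr₂O₇²⁻/Cr³⁺ is the cathode (higher E°), Zn²⁺/Zn the anode: E°cell = +1.34 − (-0.73) = +2.07 V, n = 6.
Overall: Cr₂O₇²⁻(aq) + 14 H⁺(aq) + 3 Zn(s) → 2 Cr³⁺(aq) + 7 H₂O(l) + 3 Zn²⁺(aq)
Q = [Cr³⁺]^2·[Zn²⁺]^3 / ([Cr₂O₇²⁻]·[H⁺]^14); log Q = 13.164.
E = E° − (0.0592/n) log Q = +2.07 − (0.0592/6)(13.164) = +1.940 V.

+1.940 V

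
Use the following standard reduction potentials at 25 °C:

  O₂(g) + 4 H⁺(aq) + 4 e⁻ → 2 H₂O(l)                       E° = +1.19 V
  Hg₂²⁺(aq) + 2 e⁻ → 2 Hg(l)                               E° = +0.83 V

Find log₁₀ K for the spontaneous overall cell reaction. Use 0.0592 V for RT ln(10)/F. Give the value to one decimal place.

Cathode: O₂/H₂O; anode: Hg₂²⁺/Hg. E°cell = +0.36 V, n = 4.
log K = nE°cell / 0.0592 = (4)(+0.36) / 0.0592 = 24.3.

24.3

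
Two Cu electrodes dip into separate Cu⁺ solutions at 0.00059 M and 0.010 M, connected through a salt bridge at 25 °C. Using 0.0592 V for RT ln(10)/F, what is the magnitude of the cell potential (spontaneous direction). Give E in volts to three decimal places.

+0.073 V

For a concentration cell E°cell = 0. The 0.010 M side is the cathode (reduction is favoured where [Cu⁺] is higher).
With n = 1, E = −(0.0592/1) log([Cu⁺]ₐₙ/[Cu⁺]꜀ₐₜ) = −(0.0592/1) log(0.00059/0.01) = −(0.0592/1)(-1.229) = +0.073 V.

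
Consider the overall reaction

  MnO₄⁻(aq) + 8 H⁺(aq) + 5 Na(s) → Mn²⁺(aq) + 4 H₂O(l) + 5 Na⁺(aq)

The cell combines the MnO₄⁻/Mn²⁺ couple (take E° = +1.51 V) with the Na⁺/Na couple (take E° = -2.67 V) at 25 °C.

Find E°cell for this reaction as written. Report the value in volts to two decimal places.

The MnO₄⁻/Mn²⁺ couple has the higher reduction potential, so it is the cathode; Na⁺/Na is oxidised at the anode.
E°cell = E°(cathode) − E°(anode) = (+1.51) − (-2.67) = +4.18 V.

+4.18 V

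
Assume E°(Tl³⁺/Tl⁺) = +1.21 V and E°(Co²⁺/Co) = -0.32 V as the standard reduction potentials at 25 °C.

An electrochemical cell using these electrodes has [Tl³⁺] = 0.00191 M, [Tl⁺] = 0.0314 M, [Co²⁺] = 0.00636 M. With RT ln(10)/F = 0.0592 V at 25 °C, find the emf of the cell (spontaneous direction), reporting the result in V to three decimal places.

Tl³⁺/Tl⁺ is the cathode (higher E°), Co²⁺/Co the anode: E°cell = +1.21 − (-0.32) = +1.53 V, n = 2.
Overall: Tl³⁺(aq) + Co(s) → Tl⁺(aq) + Co²⁺(aq)
Q = [Tl⁺]·[Co²⁺] / ([Tl³⁺]); log Q = -0.981.
E = E° − (0.0592/n) log Q = +1.53 − (0.0592/2)(-0.981) = +1.559 V.

+1.559 V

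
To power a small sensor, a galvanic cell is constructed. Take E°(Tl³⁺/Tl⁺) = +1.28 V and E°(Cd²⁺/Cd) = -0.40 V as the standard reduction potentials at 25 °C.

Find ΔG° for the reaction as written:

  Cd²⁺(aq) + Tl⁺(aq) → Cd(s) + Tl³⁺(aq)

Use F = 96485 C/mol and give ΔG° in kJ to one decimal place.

As written, Cd²⁺/Cd is reduced (cathode) and Tl³⁺/Tl⁺ is oxidised (anode), so E°cell = (-0.40) − (+1.28) = -1.68 V.
Balancing electrons gives n = 2.
ΔG° = −nFE° = −(2)(96485)(-1.68) = 324,190 J = +324.2 kJ.

+324.2 kJ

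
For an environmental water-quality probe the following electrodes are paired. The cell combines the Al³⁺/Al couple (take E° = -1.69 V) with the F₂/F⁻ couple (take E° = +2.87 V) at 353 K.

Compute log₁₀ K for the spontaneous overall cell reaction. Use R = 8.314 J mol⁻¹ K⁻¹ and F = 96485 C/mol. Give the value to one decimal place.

390.6

Cathode: F₂/F⁻; anode: Al³⁺/Al. E°cell = (+2.87) − (-1.69) = +4.56 V, with n = 6.
ΔG° = −nFE° = −RT ln K, so ln K = nFE°/(RT) = (6)(96485)(+4.56) / ((8.314)(353)) = 899.479.
log₁₀ K = 899.479 / ln 10 = 390.6.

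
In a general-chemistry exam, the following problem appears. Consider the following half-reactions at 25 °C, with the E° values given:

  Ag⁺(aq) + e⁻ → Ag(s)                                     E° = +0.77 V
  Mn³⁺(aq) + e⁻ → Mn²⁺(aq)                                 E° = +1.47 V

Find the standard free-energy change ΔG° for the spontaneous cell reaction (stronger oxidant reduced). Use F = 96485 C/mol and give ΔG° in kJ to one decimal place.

-67.5 kJ

Mn³⁺/Mn²⁺ (E° = +1.47 V) is the cathode; Ag⁺/Ag (E° = +0.77 V) is the anode, so E°cell = +0.70 V.
Balancing electrons gives n = 1 (lcm of 1 and 1).
ΔG° = −nFE° = −(1)(96485)(+0.70) = -67,540 J = -67.5 kJ.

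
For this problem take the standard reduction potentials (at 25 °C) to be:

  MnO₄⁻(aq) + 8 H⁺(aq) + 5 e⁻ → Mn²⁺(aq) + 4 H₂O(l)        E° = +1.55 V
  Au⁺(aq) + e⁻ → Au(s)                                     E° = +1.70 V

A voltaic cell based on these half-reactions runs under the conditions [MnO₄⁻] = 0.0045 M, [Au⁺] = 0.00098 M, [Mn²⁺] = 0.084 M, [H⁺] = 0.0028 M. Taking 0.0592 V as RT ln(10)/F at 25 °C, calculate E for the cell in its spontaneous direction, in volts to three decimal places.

Au⁺/Au is the cathode (higher E°), MnO₄⁻/Mn²⁺ the anode: E°cell = +1.70 − (+1.55) = +0.15 V, n = 5.
Overall: 5 Au⁺(aq) + Mn²⁺(aq) + 4 H₂O(l) → 5 Au(s) + MnO₄⁻(aq) + 8 H⁺(aq)
Q = [MnO₄⁻]·[H⁺]^8 / ([Au⁺]^5·[Mn²⁺]); log Q = -6.650.
E = E° − (0.0592/n) log Q = +0.15 − (0.0592/5)(-6.650) = +0.229 V.

+0.229 V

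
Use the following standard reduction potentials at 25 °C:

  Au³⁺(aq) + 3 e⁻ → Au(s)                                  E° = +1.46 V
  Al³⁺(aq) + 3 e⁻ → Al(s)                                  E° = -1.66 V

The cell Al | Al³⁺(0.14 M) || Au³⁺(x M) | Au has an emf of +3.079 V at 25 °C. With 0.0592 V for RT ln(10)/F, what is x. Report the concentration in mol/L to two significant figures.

Au³⁺/Au is the cathode, Al³⁺/Al the anode: E°cell = +3.12 V, n = 3.
Overall reaction: Au³⁺(aq) + Al(s) → Au(s) + Al³⁺(aq); Q = [Al³⁺]^1/[Au³⁺]^1.
From E = E° − (0.0592/n) log Q: log Q = (E° − E)·n/0.0592 = (+3.12 − (+3.079))·3/0.0592 = 2.0777.
So 1·log[Au³⁺] = 1·log(0.14) − log Q = -0.8539 − (2.0777) = -2.9316; [Au³⁺] = 10^(-2.9316) ≈ 0.0012 M.

0.0012 M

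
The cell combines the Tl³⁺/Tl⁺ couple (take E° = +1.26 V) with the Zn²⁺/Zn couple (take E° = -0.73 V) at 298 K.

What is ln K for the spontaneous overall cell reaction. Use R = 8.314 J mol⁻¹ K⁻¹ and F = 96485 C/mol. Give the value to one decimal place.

155.0

Cathode: Tl³⁺/Tl⁺; anode: Zn²⁺/Zn. E°cell = (+1.26) − (-0.73) = +1.99 V, with n = 2.
ΔG° = −nFE° = −RT ln K, so ln K = nFE°/(RT) = (2)(96485)(+1.99) / ((8.314)(298)) = 154.995.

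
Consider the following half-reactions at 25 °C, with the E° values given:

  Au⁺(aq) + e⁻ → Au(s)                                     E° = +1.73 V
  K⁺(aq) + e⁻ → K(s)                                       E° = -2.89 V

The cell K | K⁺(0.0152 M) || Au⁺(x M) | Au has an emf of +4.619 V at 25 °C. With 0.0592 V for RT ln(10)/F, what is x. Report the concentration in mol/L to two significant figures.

0.015 M

Au⁺/Au is the cathode, K⁺/K the anode: E°cell = +4.62 V, n = 1.
Overall reaction: Au⁺(aq) + K(s) → Au(s) + K⁺(aq); Q = [K⁺]^1/[Au⁺]^1.
From E = E° − (0.0592/n) log Q: log Q = (E° − E)·n/0.0592 = (+4.62 − (+4.619))·1/0.0592 = 0.0169.
So 1·log[Au⁺] = 1·log(0.0152) − log Q = -1.8182 − (0.0169) = -1.8351; [Au⁺] = 10^(-1.8351) ≈ 0.015 M.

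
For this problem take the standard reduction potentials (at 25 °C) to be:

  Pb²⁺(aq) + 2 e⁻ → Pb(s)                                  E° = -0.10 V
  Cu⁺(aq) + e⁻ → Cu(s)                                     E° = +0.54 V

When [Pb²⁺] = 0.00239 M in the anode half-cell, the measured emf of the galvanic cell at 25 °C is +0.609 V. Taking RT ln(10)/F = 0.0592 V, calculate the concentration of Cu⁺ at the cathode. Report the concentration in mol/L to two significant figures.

Cu⁺/Cu is the cathode, Pb²⁺/Pb the anode: E°cell = +0.64 V, n = 2.
Overall reaction: 2 Cu⁺(aq) + Pb(s) → 2 Cu(s) + Pb²⁺(aq); Q = [Pb²⁺]^1/[Cu⁺]^2.
From E = E° − (0.0592/n) log Q: log Q = (E° − E)·n/0.0592 = (+0.64 − (+0.609))·2/0.0592 = 1.0473.
So 2·log[Cu⁺] = 1·log(0.00239) − log Q = -2.6216 − (1.0473) = -3.6689; log[Cu⁺] = -3.6689 / 2 = -1.8344; [Cu⁺] = 10^(-1.8344) ≈ 0.015 M.

0.015 M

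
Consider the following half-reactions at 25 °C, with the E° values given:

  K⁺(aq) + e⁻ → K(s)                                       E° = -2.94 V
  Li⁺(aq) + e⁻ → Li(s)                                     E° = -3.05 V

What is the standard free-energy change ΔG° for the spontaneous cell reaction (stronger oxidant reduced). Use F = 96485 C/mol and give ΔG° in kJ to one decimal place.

K⁺/K (E° = -2.94 V) is the cathode; Li⁺/Li (E° = -3.05 V) is the anode, so E°cell = +0.11 V.
Balancing electrons gives n = 1 (lcm of 1 and 1).
ΔG° = −nFE° = −(1)(96485)(+0.11) = -10,613 J = -10.6 kJ.

-10.6 kJ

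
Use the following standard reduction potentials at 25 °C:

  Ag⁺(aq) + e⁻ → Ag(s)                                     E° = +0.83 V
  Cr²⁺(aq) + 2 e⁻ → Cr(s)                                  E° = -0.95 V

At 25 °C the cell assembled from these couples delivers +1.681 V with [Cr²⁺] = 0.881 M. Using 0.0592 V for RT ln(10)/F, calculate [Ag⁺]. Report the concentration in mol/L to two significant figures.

Ag⁺/Ag is the cathode, Cr²⁺/Cr the anode: E°cell = +1.78 V, n = 2.
Overall reaction: 2 Ag⁺(aq) + Cr(s) → 2 Ag(s) + Cr²⁺(aq); Q = [Cr²⁺]^1/[Ag⁺]^2.
From E = E° − (0.0592/n) log Q: log Q = (E° − E)·n/0.0592 = (+1.78 − (+1.681))·2/0.0592 = 3.3446.
So 2·log[Ag⁺] = 1·log(0.881) − log Q = -0.0550 − (3.3446) = -3.3996; log[Ag⁺] = -3.3996 / 2 = -1.6998; [Ag⁺] = 10^(-1.6998) ≈ 0.020 M.

0.020 M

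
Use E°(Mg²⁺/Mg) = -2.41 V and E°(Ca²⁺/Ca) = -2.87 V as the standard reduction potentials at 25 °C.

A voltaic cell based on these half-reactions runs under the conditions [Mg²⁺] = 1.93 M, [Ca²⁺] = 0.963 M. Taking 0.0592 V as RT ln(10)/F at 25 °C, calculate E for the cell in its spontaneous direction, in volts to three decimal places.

Mg²⁺/Mg is the cathode (higher E°), Ca²⁺/Ca the anode: E°cell = -2.41 − (-2.87) = +0.46 V, n = 2.
Overall: Mg²⁺(aq) + Ca(s) → Mg(s) + Ca²⁺(aq)
Q = [Ca²⁺] / ([Mg²⁺]); log Q = -0.302.
E = E° − (0.0592/n) log Q = +0.46 − (0.0592/2)(-0.302) = +0.469 V.

+0.469 V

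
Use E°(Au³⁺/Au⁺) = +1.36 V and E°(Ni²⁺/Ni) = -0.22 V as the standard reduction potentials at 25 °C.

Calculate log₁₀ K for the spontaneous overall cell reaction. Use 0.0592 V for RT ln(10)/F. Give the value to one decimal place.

53.4

Cathode: Au³⁺/Au⁺; anode: Ni²⁺/Ni. E°cell = +1.58 V, n = 2.
log K = nE°cell / 0.0592 = (2)(+1.58) / 0.0592 = 53.4.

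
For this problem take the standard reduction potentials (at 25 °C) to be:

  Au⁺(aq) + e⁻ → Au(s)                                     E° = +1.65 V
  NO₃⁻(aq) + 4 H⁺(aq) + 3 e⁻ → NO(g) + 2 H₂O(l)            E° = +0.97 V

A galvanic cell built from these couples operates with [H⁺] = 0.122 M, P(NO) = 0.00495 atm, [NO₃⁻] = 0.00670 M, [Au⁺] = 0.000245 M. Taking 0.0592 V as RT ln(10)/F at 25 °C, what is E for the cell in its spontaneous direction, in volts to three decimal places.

Au⁺/Au is the cathode (higher E°), NO₃⁻/NO the anode: E°cell = +1.65 − (+0.97) = +0.68 V, n = 3.
Overall: 3 Au⁺(aq) + NO(g) + 2 H₂O(l) → 3 Au(s) + NO₃⁻(aq) + 4 H⁺(aq)
Q = [NO₃⁻]·[H⁺]^4 / ([Au⁺]^3·P(NO)); log Q = 7.309.
E = E° − (0.0592/n) log Q = +0.68 − (0.0592/3)(7.309) = +0.536 V.

+0.536 V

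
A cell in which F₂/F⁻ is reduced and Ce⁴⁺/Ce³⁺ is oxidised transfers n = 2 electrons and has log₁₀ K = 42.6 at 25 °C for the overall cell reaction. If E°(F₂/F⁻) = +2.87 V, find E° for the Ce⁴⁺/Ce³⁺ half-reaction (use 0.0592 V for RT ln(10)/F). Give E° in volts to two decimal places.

E°cell = (0.0592/n)·log K = (0.0592/2)(42.6) = +1.261 V.
Since F₂/F⁻ is the cathode and Ce⁴⁺/Ce³⁺ the anode, E°cell = E°(F₂/F⁻) − E°(Ce⁴⁺/Ce³⁺).
So E°(Ce⁴⁺/Ce³⁺) = E°(F₂/F⁻) − E°cell = (+2.87) − (+1.261) = +1.61 V.

+1.61 V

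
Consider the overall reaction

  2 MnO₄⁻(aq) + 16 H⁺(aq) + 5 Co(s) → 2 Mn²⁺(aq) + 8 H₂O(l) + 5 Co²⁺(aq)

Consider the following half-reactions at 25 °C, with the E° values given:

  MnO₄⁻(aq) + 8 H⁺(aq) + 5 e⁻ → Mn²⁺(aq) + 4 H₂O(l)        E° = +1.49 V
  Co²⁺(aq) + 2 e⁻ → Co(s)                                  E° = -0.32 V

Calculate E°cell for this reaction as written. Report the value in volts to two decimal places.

+1.81 V

The MnO₄⁻/Mn²⁺ couple has the higher reduction potential, so it is the cathode; Co²⁺/Co is oxidised at the anode.
E°cell = E°(cathode) − E°(anode) = (+1.49) − (-0.32) = +1.81 V.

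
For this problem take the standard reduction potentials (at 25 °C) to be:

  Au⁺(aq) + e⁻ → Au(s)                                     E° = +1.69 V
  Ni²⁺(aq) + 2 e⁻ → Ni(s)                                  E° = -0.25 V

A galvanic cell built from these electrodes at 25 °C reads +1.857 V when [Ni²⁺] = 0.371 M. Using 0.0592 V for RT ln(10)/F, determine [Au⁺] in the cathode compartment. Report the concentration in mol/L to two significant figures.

Au⁺/Au is the cathode, Ni²⁺/Ni the anode: E°cell = +1.94 V, n = 2.
Overall reaction: 2 Au⁺(aq) + Ni(s) → 2 Au(s) + Ni²⁺(aq); Q = [Ni²⁺]^1/[Au⁺]^2.
From E = E° − (0.0592/n) log Q: log Q = (E° − E)·n/0.0592 = (+1.94 − (+1.857))·2/0.0592 = 2.8041.
So 2·log[Au⁺] = 1·log(0.371) − log Q = -0.4306 − (2.8041) = -3.2347; log[Au⁺] = -3.2347 / 2 = -1.6174; [Au⁺] = 10^(-1.6174) ≈ 0.024 M.

0.024 M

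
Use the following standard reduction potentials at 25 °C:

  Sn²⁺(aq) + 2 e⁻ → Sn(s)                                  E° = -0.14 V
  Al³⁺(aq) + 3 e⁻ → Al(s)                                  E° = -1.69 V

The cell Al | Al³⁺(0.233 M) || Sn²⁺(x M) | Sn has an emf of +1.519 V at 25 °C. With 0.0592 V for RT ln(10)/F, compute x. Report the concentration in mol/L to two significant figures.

0.034 M

Sn²⁺/Sn is the cathode, Al³⁺/Al the anode: E°cell = +1.55 V, n = 6.
Overall reaction: 3 Sn²⁺(aq) + 2 Al(s) → 3 Sn(s) + 2 Al³⁺(aq); Q = [Al³⁺]^2/[Sn²⁺]^3.
From E = E° − (0.0592/n) log Q: log Q = (E° − E)·n/0.0592 = (+1.55 − (+1.519))·6/0.0592 = 3.1419.
So 3·log[Sn²⁺] = 2·log(0.233) − log Q = -1.2653 − (3.1419) = -4.4072; log[Sn²⁺] = -4.4072 / 3 = -1.4691; [Sn²⁺] = 10^(-1.4691) ≈ 0.034 M.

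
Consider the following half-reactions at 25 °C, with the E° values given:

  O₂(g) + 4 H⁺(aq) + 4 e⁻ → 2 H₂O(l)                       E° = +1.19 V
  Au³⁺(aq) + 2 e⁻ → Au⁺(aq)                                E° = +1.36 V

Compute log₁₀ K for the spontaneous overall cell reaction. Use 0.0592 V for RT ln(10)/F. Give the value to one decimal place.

11.5

Cathode: Au³⁺/Au⁺; anode: O₂/H₂O. E°cell = +0.17 V, n = 4.
log K = nE°cell / 0.0592 = (4)(+0.17) / 0.0592 = 11.5.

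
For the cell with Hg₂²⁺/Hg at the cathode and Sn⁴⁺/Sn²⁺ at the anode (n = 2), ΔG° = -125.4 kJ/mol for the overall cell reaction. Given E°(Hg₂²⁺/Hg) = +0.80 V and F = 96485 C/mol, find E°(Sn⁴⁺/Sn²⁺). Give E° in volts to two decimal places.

E°cell = −ΔG°/(nF) = −(-125.4×10³)/((2)(96485)) = +0.650 V.
Since Hg₂²⁺/Hg is the cathode and Sn⁴⁺/Sn²⁺ the anode, E°cell = E°(Hg₂²⁺/Hg) − E°(Sn⁴⁺/Sn²⁺).
So E°(Sn⁴⁺/Sn²⁺) = E°(Hg₂²⁺/Hg) − E°cell = (+0.80) − (+0.650) = +0.15 V.

+0.15 V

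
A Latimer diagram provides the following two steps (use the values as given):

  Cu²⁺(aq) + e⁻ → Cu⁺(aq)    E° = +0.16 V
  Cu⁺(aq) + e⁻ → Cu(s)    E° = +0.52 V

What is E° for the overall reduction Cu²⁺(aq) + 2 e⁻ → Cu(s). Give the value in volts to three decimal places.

Standard free energies of sequential steps add: ΔG°₃ = ΔG°₁ + ΔG°₂, so n₃E°₃ = n₁E°₁ + n₂E°₂.
E°₃ = (1×+0.16 + 1×+0.52) / 2 = (+0.680) / 2 = +0.340 V.

+0.340 V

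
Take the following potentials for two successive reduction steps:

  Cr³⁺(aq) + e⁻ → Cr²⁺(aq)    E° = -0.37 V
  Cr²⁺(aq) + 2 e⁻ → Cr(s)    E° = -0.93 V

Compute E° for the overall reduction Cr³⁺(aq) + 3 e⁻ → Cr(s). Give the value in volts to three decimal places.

-0.743 V

Standard free energies of sequential steps add: ΔG°₃ = ΔG°₁ + ΔG°₂, so n₃E°₃ = n₁E°₁ + n₂E°₂.
E°₃ = (1×-0.37 + 2×-0.93) / 3 = (-2.230) / 3 = -0.743 V.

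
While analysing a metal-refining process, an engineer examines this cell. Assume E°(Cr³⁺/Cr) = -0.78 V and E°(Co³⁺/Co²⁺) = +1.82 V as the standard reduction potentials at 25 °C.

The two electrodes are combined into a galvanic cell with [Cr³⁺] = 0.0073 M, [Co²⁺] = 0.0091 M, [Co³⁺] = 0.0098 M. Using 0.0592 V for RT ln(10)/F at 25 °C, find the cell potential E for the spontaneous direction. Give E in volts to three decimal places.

Co³⁺/Co²⁺ is the cathode (higher E°), Cr³⁺/Cr the anode: E°cell = +1.82 − (-0.78) = +2.60 V, n = 3.
Overall: 3 Co³⁺(aq) + Cr(s) → 3 Co²⁺(aq) + Cr³⁺(aq)
Q = [Co²⁺]^3·[Cr³⁺] / ([Co³⁺]^3); log Q = -2.233.
E = E° − (0.0592/n) log Q = +2.60 − (0.0592/3)(-2.233) = +2.644 V.

+2.644 V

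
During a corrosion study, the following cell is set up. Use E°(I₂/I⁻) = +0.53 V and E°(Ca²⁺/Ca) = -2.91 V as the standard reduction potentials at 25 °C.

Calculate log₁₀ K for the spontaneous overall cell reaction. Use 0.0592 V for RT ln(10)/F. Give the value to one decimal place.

Cathode: I₂/I⁻; anode: Ca²⁺/Ca. E°cell = +3.44 V, n = 2.
log K = nE°cell / 0.0592 = (2)(+3.44) / 0.0592 = 116.2.

116.2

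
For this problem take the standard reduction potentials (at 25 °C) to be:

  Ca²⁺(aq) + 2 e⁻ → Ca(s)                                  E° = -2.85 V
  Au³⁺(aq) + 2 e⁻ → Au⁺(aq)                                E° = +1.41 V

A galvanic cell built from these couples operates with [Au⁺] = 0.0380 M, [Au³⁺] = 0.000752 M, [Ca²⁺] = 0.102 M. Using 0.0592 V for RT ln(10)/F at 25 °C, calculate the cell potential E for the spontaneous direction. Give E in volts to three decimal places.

Au³⁺/Au⁺ is the cathode (higher E°), Ca²⁺/Ca the anode: E°cell = +1.41 − (-2.85) = +4.26 V, n = 2.
Overall: Au³⁺(aq) + Ca(s) → Au⁺(aq) + Ca²⁺(aq)
Q = [Au⁺]·[Ca²⁺] / ([Au³⁺]); log Q = 0.712.
E = E° − (0.0592/n) log Q = +4.26 − (0.0592/2)(0.712) = +4.239 V.

+4.239 V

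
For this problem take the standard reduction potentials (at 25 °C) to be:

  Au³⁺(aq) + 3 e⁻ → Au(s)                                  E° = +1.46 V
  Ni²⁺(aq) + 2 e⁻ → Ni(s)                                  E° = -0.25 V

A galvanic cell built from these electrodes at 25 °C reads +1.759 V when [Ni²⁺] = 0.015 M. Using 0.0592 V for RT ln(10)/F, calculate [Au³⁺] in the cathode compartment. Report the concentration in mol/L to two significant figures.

Au³⁺/Au is the cathode, Ni²⁺/Ni the anode: E°cell = +1.71 V, n = 6.
Overall reaction: 2 Au³⁺(aq) + 3 Ni(s) → 2 Au(s) + 3 Ni²⁺(aq); Q = [Ni²⁺]^3/[Au³⁺]^2.
From E = E° − (0.0592/n) log Q: log Q = (E° − E)·n/0.0592 = (+1.71 − (+1.759))·6/0.0592 = -4.9662.
So 2·log[Au³⁺] = 3·log(0.015) − log Q = -5.4717 − (-4.9662) = -0.5055; log[Au³⁺] = -0.5055 / 2 = -0.2527; [Au³⁺] = 10^(-0.2527) ≈ 0.56 M.

0.56 M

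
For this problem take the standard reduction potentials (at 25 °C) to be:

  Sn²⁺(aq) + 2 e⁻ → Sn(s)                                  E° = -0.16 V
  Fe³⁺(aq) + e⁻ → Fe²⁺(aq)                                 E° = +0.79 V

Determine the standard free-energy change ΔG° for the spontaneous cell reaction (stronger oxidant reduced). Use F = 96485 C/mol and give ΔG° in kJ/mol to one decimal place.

Fe³⁺/Fe²⁺ (E° = +0.79 V) is the cathode; Sn²⁺/Sn (E° = -0.16 V) is the anode, so E°cell = +0.95 V.
Balancing electrons gives n = 2 (lcm of 1 and 2).
ΔG° = −nFE° = −(2)(96485)(+0.95) = -183,322 J = -183.3 kJ/mol.

-183.3 kJ/mol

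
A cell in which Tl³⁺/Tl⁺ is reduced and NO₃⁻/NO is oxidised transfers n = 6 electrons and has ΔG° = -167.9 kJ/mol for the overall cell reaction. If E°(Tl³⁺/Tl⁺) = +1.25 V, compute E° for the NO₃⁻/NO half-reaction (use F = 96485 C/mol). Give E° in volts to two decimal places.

E°cell = −ΔG°/(nF) = −(-167.9×10³)/((6)(96485)) = +0.290 V.
Since Tl³⁺/Tl⁺ is the cathode and NO₃⁻/NO the anode, E°cell = E°(Tl³⁺/Tl⁺) − E°(NO₃⁻/NO).
So E°(NO₃⁻/NO) = E°(Tl³⁺/Tl⁺) − E°cell = (+1.25) − (+0.290) = +0.96 V.

+0.96 V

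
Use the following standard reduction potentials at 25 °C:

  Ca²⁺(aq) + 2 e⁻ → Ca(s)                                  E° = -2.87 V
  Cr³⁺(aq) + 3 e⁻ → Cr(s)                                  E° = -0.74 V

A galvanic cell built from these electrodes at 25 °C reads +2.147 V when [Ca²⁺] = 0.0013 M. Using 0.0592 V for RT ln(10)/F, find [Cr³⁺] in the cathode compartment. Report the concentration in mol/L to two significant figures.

Cr³⁺/Cr is the cathode, Ca²⁺/Ca the anode: E°cell = +2.13 V, n = 6.
Overall reaction: 2 Cr³⁺(aq) + 3 Ca(s) → 2 Cr(s) + 3 Ca²⁺(aq); Q = [Ca²⁺]^3/[Cr³⁺]^2.
From E = E° − (0.0592/n) log Q: log Q = (E° − E)·n/0.0592 = (+2.13 − (+2.147))·6/0.0592 = -1.7230.
So 2·log[Cr³⁺] = 3·log(0.0013) − log Q = -8.6582 − (-1.7230) = -6.9352; log[Cr³⁺] = -6.9352 / 2 = -3.4676; [Cr³⁺] = 10^(-3.4676) ≈ 0.00034 M.

0.00034 M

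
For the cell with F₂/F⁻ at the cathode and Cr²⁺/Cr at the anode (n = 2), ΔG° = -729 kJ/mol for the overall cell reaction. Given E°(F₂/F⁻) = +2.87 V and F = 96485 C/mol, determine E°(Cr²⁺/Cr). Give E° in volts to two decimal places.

E°cell = −ΔG°/(nF) = −(-729×10³)/((2)(96485)) = +3.778 V.
Since F₂/F⁻ is the cathode and Cr²⁺/Cr the anode, E°cell = E°(F₂/F⁻) − E°(Cr²⁺/Cr).
So E°(Cr²⁺/Cr) = E°(F₂/F⁻) − E°cell = (+2.87) − (+3.778) = -0.91 V.

-0.91 V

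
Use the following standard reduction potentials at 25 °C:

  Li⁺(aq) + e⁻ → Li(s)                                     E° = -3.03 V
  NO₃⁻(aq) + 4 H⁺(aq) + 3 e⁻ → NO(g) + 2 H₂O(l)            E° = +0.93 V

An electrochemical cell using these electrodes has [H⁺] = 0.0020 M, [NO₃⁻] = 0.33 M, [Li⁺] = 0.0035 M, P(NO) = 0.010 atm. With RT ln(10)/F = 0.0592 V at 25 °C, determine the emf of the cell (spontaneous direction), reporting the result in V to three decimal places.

+3.922 V

NO₃⁻/NO is the cathode (higher E°), Li⁺/Li the anode: E°cell = +0.93 − (-3.03) = +3.96 V, n = 3.
Overall: NO₃⁻(aq) + 4 H⁺(aq) + 3 Li(s) → NO(g) + 2 H₂O(l) + 3 Li⁺(aq)
Q = P(NO)·[Li⁺]^3 / ([NO₃⁻]·[H⁺]^4); log Q = 1.910.
E = E° − (0.0592/n) log Q = +3.96 − (0.0592/3)(1.910) = +3.922 V.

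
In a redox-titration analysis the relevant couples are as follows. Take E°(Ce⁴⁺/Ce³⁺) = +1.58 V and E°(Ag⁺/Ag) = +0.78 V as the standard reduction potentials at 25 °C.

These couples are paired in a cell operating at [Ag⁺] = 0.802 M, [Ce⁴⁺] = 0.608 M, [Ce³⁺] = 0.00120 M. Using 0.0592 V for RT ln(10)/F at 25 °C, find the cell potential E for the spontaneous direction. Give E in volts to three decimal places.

+0.966 V

Ce⁴⁺/Ce³⁺ is the cathode (higher E°), Ag⁺/Ag the anode: E°cell = +1.58 − (+0.78) = +0.80 V, n = 1.
Overall: Ce⁴⁺(aq) + Ag(s) → Ce³⁺(aq) + Ag⁺(aq)
Q = [Ce³⁺]·[Ag⁺] / ([Ce⁴⁺]); log Q = -2.801.
E = E° − (0.0592/n) log Q = +0.80 − (0.0592/1)(-2.801) = +0.966 V.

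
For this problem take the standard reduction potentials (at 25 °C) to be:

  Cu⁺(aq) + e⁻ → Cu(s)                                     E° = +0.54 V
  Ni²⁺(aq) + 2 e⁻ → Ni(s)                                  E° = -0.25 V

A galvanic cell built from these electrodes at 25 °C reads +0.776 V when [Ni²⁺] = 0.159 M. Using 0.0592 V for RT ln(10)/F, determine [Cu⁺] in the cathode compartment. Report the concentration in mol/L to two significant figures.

0.23 M

Cu⁺/Cu is the cathode, Ni²⁺/Ni the anode: E°cell = +0.79 V, n = 2.
Overall reaction: 2 Cu⁺(aq) + Ni(s) → 2 Cu(s) + Ni²⁺(aq); Q = [Ni²⁺]^1/[Cu⁺]^2.
From E = E° − (0.0592/n) log Q: log Q = (E° − E)·n/0.0592 = (+0.79 − (+0.776))·2/0.0592 = 0.4730.
So 2·log[Cu⁺] = 1·log(0.159) − log Q = -0.7986 − (0.4730) = -1.2716; log[Cu⁺] = -1.2716 / 2 = -0.6358; [Cu⁺] = 10^(-0.6358) ≈ 0.23 M.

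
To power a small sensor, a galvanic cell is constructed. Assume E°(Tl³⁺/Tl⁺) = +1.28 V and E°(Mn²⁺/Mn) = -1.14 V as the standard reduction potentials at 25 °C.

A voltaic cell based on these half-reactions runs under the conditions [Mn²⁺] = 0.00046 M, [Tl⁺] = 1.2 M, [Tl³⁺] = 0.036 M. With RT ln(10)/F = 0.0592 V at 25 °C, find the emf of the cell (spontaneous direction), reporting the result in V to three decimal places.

Tl³⁺/Tl⁺ is the cathode (higher E°), Mn²⁺/Mn the anode: E°cell = +1.28 − (-1.14) = +2.42 V, n = 2.
Overall: Tl³⁺(aq) + Mn(s) → Tl⁺(aq) + Mn²⁺(aq)
Q = [Tl⁺]·[Mn²⁺] / ([Tl³⁺]); log Q = -1.814.
E = E° − (0.0592/n) log Q = +2.42 − (0.0592/2)(-1.814) = +2.474 V.

+2.474 V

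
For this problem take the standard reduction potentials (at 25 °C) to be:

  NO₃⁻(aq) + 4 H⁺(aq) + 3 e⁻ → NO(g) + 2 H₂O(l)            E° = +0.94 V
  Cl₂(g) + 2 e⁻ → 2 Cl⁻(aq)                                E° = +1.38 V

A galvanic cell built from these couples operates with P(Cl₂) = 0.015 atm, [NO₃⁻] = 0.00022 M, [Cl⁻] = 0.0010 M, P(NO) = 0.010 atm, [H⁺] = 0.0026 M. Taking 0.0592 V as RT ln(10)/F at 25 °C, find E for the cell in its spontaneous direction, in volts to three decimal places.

+0.800 V

Cl₂/Cl⁻ is the cathode (higher E°), NO₃⁻/NO the anode: E°cell = +1.38 − (+0.94) = +0.44 V, n = 6.
Overall: 3 Cl₂(g) + 2 NO(g) + 4 H₂O(l) → 6 Cl⁻(aq) + 2 NO₃⁻(aq) + 8 H⁺(aq)
Q = [Cl⁻]^6·[NO₃⁻]^2·[H⁺]^8 / (P(Cl₂)^3·P(NO)^2); log Q = -36.524.
E = E° − (0.0592/n) log Q = +0.44 − (0.0592/6)(-36.524) = +0.800 V.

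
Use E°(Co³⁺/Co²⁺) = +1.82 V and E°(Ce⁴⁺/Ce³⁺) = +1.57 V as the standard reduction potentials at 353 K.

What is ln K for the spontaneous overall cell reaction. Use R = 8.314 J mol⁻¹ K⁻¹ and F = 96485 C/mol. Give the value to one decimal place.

8.2

Cathode: Co³⁺/Co²⁺; anode: Ce⁴⁺/Ce³⁺. E°cell = (+1.82) − (+1.57) = +0.25 V, with n = 1.
ΔG° = −nFE° = −RT ln K, so ln K = nFE°/(RT) = (1)(96485)(+0.25) / ((8.314)(353)) = 8.219.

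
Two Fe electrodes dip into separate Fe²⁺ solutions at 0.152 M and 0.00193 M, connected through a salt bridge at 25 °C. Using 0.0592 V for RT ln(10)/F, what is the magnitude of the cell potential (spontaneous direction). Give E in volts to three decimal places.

+0.056 V

For a concentration cell E°cell = 0. The 0.152 M side is the cathode (reduction is favoured where [Fe²⁺] is higher).
With n = 2, E = −(0.0592/2) log([Fe²⁺]ₐₙ/[Fe²⁺]꜀ₐₜ) = −(0.0592/2) log(0.00193/0.152) = −(0.0592/2)(-1.896) = +0.056 V.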